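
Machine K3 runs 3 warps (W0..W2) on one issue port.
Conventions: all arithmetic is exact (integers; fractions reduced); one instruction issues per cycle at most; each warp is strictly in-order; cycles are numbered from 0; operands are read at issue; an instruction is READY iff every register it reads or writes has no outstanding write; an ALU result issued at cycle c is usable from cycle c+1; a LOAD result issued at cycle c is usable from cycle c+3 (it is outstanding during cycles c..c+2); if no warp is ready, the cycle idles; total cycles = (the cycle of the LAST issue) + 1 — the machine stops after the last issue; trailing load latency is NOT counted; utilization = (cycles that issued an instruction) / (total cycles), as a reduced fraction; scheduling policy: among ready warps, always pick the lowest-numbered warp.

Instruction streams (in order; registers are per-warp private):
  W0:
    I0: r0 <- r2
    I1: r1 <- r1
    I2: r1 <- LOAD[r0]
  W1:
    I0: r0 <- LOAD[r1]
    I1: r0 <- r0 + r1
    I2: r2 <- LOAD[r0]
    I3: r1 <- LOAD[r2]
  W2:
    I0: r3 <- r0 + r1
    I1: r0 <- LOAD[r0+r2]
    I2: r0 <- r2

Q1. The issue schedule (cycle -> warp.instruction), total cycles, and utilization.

cycle 0: W0.I0
cycle 1: W0.I1
cycle 2: W0.I2
cycle 3: W1.I0
cycle 4: W2.I0
cycle 5: W2.I1
cycle 6: W1.I1
cycle 7: W1.I2
cycle 8: W2.I2
cycle 9: idle
cycle 10: W1.I3

Answer: 11 cycles, utilization 10/11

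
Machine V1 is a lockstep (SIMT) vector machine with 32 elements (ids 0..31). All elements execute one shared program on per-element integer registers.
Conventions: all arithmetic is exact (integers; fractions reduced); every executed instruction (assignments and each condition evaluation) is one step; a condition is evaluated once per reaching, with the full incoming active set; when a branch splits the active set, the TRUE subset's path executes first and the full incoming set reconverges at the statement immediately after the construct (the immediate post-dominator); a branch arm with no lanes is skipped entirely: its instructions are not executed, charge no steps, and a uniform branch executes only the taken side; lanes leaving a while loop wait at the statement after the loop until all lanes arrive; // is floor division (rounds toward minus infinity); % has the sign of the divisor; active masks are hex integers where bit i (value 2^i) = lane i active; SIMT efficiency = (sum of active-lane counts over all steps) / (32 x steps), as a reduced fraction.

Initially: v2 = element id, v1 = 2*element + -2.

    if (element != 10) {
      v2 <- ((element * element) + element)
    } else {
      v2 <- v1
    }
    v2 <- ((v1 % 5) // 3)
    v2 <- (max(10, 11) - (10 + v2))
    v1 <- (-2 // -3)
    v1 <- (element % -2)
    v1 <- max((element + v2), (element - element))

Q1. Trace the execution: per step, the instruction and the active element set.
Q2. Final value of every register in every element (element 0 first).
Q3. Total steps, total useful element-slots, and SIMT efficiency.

step 0: eval (element != 10)         0xffffffff
step 1: v2 <- ((element * element) + element) 0xfffffbff
step 2: v2 <- v1                     0x00000400
step 3: v2 <- ((v1 % 5) // 3)        0xffffffff
step 4: v2 <- (max(10, 11) - (10 + v2)) 0xffffffff
step 5: v1 <- (-2 // -3)             0xffffffff
step 6: v1 <- (element % -2)         0xffffffff
step 7: v1 <- max((element + v2), (element - element)) 0xffffffff

Answer: 8 steps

v2: 0,1,1,0,1,0,1,1,0,1,0,1,1,0,1,0,1,1,0,1,0,1,1,0,1,0,1,1,0,1,0,1
v1: 0,2,3,3,5,5,7,8,8,10,10,12,13,13,15,15,17,18,18,20,20,22,23,23,25,25,27,28,28,30,30,32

steps = 8; useful = 224; efficiency = 224/256 = 7/8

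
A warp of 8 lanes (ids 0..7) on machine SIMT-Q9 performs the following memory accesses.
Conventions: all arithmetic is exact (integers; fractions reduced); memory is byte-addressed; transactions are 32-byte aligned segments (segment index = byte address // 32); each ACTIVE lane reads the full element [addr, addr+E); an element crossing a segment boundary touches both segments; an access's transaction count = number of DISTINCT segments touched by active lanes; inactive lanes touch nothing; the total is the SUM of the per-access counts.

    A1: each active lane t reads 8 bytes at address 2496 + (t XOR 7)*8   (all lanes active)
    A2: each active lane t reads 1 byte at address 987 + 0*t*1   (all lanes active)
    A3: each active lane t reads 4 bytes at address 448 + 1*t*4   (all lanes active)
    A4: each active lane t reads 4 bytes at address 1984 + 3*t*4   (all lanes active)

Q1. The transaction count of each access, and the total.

A1: 2 transactions
A2: 1 transaction
A3: 1 transaction
A4: 3 transactions

Answer: 2,1,1,3; total 7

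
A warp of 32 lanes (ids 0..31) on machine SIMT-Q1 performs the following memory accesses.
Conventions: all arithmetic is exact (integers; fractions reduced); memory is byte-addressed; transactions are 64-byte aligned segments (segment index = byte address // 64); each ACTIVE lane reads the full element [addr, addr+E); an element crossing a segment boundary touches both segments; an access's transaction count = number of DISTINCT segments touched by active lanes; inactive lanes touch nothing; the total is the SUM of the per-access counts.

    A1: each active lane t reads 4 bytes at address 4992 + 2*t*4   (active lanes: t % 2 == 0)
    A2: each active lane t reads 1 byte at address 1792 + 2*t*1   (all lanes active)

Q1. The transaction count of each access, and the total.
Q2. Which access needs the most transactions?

A1: 4 transactions
A2: 1 transaction

Answer: 4,1; total 5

Answer: A1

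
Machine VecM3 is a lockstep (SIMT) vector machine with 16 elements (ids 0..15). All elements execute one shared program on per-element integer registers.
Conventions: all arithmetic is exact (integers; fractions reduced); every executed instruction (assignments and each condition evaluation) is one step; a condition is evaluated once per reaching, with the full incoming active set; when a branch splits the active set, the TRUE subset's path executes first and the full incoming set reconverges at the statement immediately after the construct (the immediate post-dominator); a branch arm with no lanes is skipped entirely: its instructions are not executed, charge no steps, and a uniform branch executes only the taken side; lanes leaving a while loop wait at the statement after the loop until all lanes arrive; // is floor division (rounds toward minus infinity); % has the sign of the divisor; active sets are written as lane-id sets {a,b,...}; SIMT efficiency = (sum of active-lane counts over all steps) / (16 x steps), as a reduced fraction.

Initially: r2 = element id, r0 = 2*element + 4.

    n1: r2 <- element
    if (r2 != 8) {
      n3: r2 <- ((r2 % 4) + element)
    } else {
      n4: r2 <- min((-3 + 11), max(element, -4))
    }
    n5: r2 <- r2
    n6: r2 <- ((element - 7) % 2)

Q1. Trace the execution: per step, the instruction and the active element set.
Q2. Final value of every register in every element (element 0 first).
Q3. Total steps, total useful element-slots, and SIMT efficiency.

step 0: r2 <- element                {0,1,2,3,4,5,6,7,8,9,10,11,12,13,14,15}
step 1: eval (r2 != 8)               {0,1,2,3,4,5,6,7,8,9,10,11,12,13,14,15}
step 2: r2 <- ((r2 % 4) + element)   {0,1,2,3,4,5,6,7,9,10,11,12,13,14,15}
step 3: r2 <- min((-3 + 11), max(element, -4)) {8}
step 4: r2 <- r2                     {0,1,2,3,4,5,6,7,8,9,10,11,12,13,14,15}
step 5: r2 <- ((element - 7) % 2)    {0,1,2,3,4,5,6,7,8,9,10,11,12,13,14,15}

Answer: 6 steps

r2: 1,0,1,0,1,0,1,0,1,0,1,0,1,0,1,0
r0: 4,6,8,10,12,14,16,18,20,22,24,26,28,30,32,34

steps = 6; useful = 80; efficiency = 80/96 = 5/6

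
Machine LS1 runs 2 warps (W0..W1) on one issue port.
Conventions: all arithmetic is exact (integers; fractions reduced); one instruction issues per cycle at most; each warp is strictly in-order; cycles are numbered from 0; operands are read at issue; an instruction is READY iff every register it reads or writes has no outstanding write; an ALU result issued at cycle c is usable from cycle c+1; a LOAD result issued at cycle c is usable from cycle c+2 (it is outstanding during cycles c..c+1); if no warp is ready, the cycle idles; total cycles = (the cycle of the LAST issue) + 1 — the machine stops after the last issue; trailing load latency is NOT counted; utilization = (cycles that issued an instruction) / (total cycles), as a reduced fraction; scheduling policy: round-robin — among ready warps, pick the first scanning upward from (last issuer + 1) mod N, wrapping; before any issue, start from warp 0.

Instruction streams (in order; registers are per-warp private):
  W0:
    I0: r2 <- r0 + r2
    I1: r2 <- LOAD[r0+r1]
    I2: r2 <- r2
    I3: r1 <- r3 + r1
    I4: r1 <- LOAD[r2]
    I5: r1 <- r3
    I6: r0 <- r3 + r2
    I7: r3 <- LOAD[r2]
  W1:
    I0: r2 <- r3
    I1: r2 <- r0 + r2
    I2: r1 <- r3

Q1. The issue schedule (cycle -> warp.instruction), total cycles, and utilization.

cycle 0: W0.I0
cycle 1: W1.I0
cycle 2: W0.I1
cycle 3: W1.I1
cycle 4: W0.I2
cycle 5: W1.I2
cycle 6: W0.I3
cycle 7: W0.I4
cycle 8: idle
cycle 9: W0.I5
cycle 10: W0.I6
cycle 11: W0.I7

Answer: 12 cycles, utilization 11/12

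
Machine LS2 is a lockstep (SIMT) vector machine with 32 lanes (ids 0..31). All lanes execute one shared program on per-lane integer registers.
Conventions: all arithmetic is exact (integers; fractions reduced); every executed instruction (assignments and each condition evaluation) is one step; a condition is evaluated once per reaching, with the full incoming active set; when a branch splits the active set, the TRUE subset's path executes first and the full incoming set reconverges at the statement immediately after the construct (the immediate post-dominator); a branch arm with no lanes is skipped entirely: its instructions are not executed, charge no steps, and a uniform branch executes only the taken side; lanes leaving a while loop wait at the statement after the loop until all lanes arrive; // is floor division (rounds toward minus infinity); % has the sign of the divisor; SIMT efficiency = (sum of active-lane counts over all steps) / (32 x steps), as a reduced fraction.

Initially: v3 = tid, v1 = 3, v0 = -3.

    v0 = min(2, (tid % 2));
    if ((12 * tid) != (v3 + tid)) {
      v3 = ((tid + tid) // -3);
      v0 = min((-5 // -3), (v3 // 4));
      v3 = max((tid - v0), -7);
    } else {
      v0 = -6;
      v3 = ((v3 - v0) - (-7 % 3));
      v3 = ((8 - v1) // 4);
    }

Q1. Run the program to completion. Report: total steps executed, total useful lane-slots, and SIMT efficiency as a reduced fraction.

Answer: 8 steps, 160 useful, 5/8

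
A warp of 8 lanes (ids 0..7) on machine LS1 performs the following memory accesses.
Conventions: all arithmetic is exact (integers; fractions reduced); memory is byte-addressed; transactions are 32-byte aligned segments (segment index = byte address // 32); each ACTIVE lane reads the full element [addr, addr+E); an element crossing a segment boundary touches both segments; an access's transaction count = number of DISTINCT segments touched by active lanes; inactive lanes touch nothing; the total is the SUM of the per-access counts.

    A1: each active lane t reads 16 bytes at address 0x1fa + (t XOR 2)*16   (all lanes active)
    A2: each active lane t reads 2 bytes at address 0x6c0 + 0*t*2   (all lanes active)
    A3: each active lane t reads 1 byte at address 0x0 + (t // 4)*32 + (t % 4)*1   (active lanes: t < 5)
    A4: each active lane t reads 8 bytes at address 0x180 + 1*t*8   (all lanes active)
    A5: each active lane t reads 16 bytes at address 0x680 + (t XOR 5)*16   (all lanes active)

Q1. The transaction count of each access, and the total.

A1: 5 transactions
A2: 1 transaction
A3: 2 transactions
A4: 2 transactions
A5: 4 transactions

Answer: 5,1,2,2,4; total 14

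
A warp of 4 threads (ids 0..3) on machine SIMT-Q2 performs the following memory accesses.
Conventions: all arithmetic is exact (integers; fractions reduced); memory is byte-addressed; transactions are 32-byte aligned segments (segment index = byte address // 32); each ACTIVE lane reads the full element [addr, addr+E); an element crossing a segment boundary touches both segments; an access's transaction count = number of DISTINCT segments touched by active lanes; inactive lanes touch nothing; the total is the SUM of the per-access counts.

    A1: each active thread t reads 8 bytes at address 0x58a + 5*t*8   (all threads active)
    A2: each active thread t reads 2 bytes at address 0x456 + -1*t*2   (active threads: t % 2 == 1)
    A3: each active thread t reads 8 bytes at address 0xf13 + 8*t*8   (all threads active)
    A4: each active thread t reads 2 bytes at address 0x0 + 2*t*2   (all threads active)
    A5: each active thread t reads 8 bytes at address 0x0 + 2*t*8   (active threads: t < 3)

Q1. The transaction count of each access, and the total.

A1: 5 transactions
A2: 1 transaction
A3: 4 transactions
A4: 1 transaction
A5: 2 transactions

Answer: 5,1,4,1,2; total 13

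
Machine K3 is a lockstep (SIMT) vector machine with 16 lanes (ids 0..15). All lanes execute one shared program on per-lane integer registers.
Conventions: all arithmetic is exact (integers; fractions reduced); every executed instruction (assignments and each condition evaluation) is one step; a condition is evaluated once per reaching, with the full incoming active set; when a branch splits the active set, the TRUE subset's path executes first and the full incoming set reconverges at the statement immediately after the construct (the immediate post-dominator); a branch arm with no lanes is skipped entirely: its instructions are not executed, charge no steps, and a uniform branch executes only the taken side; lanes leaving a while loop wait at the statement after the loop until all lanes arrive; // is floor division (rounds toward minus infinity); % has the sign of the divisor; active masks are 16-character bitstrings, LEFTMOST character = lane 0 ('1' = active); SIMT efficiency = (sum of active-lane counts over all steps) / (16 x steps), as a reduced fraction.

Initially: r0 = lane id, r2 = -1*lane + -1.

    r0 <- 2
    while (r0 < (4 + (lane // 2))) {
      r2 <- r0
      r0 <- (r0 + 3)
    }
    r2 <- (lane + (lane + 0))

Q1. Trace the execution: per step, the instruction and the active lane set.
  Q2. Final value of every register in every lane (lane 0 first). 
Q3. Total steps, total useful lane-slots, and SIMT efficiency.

step 0: r0 <- 2                      1111111111111111
step 1: eval (r0 < (4 + (lane // 2))) 1111111111111111
step 2: r2 <- r0                     1111111111111111
step 3: r0 <- (r0 + 3)               1111111111111111
step 4: eval (r0 < (4 + (lane // 2))) 1111111111111111
step 5: r2 <- r0                     0000111111111111
step 6: r0 <- (r0 + 3)               0000111111111111
step 7: eval (r0 < (4 + (lane // 2))) 0000111111111111
step 8: r2 <- r0                     0000000000111111
step 9: r0 <- (r0 + 3)               0000000000111111
step 10: eval (r0 < (4 + (lane // 2))) 0000000000111111
step 11: r2 <- (lane + (lane + 0))    1111111111111111

Answer: 12 steps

r0: 5,5,5,5,8,8,8,8,8,8,11,11,11,11,11,11
r2: 0,2,4,6,8,10,12,14,16,18,20,22,24,26,28,30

steps = 12; useful = 150; efficiency = 150/192 = 25/32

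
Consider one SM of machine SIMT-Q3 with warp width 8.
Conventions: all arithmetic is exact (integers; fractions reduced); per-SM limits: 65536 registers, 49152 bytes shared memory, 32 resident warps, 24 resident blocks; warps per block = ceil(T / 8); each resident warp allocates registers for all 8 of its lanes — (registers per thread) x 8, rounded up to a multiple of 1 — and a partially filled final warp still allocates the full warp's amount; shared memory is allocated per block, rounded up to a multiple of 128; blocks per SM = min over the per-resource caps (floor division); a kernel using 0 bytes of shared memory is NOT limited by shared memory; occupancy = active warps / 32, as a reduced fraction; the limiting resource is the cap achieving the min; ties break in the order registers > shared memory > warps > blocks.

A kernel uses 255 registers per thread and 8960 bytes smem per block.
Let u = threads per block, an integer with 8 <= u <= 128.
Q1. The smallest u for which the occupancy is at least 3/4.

Answer: u = 33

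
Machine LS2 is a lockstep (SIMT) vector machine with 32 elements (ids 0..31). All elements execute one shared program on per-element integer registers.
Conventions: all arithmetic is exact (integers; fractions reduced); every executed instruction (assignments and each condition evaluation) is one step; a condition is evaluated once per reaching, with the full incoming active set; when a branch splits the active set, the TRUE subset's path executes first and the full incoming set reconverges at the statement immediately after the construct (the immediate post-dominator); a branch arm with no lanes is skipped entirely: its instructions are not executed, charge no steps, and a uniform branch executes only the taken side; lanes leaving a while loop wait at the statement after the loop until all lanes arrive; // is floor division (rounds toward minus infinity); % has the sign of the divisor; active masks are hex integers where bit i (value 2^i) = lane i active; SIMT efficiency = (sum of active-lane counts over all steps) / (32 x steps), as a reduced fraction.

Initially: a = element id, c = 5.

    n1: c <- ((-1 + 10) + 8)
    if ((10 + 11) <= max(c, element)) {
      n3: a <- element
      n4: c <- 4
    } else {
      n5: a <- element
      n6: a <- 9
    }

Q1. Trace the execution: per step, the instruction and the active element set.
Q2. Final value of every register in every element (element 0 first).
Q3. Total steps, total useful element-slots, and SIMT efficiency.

step 0: c <- ((-1 + 10) + 8)         0xffffffff
step 1: eval ((10 + 11) <= max(c, element)) 0xffffffff
step 2: a <- element                 0xffe00000
step 3: c <- 4                       0xffe00000
step 4: a <- element                 0x001fffff
step 5: a <- 9                       0x001fffff

Answer: 6 steps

a: 9,9,9,9,9,9,9,9,9,9,9,9,9,9,9,9,9,9,9,9,9,21,22,23,24,25,26,27,28,29,30,31
c: 17,17,17,17,17,17,17,17,17,17,17,17,17,17,17,17,17,17,17,17,17,4,4,4,4,4,4,4,4,4,4,4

steps = 6; useful = 128; efficiency = 128/192 = 2/3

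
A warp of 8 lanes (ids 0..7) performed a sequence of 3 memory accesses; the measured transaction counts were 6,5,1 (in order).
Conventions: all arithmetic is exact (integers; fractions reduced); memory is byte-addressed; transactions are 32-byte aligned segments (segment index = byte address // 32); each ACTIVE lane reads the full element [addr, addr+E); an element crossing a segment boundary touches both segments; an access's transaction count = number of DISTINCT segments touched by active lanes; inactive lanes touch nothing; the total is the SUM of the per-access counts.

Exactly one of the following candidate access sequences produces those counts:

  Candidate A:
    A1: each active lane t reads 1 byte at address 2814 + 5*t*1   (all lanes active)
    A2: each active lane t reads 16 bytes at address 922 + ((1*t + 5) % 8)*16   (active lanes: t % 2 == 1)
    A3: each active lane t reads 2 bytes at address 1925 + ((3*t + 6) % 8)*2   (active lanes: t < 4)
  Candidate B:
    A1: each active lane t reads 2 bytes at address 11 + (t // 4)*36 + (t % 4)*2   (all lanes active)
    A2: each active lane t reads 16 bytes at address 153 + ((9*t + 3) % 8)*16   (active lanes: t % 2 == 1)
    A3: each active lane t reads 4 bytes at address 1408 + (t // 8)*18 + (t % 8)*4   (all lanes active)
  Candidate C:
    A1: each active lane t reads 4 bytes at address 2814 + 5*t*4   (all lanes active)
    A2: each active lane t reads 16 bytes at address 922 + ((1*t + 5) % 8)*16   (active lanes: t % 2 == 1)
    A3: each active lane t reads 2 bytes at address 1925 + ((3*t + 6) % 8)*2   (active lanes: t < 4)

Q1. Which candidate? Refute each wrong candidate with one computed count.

A: A1 gives 3 transactions, not 6
B: A1 gives 2 transactions, not 6
C: all counts match (6,5,1)

Answer: C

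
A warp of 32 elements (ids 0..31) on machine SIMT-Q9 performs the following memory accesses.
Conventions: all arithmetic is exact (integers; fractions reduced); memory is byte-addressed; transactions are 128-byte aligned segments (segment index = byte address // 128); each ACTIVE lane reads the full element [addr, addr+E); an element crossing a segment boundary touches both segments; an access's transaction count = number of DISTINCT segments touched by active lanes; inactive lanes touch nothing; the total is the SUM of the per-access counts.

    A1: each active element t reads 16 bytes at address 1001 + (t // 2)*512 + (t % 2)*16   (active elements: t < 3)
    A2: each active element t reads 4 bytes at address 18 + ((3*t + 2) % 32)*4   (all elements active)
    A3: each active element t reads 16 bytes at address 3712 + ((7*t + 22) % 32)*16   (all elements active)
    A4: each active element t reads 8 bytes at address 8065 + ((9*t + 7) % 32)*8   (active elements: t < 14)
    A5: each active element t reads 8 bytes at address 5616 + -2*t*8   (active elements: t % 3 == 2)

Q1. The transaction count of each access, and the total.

A1: 3 transactions
A2: 2 transactions
A3: 4 transactions
A4: 2 transactions
A5: 4 transactions

Answer: 3,2,4,2,4; total 15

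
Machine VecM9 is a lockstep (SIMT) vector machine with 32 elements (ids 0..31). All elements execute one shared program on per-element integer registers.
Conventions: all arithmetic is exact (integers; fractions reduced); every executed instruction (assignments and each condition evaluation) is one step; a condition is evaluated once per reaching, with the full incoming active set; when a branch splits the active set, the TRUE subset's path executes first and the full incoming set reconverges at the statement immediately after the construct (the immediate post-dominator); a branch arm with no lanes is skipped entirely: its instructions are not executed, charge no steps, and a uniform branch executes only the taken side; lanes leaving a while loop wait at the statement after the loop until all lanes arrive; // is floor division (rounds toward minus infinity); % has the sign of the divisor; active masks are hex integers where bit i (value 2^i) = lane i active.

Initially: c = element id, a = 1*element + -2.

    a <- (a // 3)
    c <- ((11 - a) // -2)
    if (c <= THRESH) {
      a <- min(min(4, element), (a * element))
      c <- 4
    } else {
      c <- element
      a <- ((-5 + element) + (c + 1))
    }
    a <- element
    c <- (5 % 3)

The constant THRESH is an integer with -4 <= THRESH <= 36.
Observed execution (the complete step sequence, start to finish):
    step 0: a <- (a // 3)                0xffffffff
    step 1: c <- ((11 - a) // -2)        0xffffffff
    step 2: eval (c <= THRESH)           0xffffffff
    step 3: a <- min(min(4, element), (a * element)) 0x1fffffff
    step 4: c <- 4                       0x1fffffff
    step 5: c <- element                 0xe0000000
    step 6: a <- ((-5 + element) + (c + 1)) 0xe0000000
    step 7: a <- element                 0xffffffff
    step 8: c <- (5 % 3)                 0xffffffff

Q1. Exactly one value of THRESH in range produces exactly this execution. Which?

Answer: THRESH = -2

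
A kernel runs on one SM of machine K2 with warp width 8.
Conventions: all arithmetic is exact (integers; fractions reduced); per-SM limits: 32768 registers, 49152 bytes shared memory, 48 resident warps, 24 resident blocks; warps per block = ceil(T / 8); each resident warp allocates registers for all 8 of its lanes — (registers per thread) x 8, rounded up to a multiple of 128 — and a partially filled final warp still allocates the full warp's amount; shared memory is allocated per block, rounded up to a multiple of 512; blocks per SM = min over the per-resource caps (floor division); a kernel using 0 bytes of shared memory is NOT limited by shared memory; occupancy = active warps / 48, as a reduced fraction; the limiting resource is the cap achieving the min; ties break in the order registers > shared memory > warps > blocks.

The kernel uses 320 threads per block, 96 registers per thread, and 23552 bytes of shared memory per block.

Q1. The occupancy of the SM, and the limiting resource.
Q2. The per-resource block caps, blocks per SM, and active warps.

Answer: occupancy 5/6, limited by registers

registers: 1 block
shared memory: 2 blocks
warps: 1 block
blocks: 24 blocks

Answer: 1 block, 40 active warps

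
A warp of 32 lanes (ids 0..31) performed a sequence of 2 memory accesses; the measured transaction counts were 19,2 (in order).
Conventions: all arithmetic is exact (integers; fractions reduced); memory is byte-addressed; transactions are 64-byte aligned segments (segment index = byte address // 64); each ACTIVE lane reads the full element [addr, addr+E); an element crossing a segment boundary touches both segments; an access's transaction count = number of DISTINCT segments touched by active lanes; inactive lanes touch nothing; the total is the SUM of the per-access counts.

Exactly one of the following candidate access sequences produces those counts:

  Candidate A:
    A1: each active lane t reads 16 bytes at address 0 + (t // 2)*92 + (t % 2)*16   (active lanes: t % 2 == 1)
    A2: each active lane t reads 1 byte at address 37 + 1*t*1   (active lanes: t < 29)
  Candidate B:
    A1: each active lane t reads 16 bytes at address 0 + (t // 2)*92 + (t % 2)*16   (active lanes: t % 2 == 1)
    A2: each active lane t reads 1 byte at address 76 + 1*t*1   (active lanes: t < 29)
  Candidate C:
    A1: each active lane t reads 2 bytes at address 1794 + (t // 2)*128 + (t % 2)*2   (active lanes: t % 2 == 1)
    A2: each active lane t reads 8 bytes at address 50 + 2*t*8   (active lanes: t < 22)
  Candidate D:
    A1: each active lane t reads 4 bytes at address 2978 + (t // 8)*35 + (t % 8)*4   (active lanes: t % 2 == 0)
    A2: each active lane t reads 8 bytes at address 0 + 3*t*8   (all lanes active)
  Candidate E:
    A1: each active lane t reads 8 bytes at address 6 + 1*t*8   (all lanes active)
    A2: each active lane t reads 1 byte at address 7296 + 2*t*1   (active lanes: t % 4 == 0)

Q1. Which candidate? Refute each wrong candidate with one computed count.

B: A2 gives 1 transaction, not 2
C: A1 gives 16 transactions, not 19
D: A1 gives 3 transactions, not 19
E: A1 gives 5 transactions, not 19
A: all counts match (19,2)

Answer: A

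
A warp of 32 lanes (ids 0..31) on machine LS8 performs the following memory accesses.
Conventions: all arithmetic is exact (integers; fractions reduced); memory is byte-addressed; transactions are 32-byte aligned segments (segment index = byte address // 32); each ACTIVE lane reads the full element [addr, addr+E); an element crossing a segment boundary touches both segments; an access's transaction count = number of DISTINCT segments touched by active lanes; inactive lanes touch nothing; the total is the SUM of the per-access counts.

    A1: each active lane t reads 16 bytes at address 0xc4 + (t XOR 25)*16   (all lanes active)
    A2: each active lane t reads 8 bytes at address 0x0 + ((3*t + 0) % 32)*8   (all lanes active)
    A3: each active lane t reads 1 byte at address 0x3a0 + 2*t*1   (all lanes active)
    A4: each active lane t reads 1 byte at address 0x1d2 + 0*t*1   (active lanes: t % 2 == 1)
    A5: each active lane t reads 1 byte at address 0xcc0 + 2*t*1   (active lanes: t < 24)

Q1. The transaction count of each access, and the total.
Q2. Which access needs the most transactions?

A1: 17 transactions
A2: 8 transactions
A3: 2 transactions
A4: 1 transaction
A5: 2 transactions

Answer: 17,8,2,1,2; total 30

Answer: A1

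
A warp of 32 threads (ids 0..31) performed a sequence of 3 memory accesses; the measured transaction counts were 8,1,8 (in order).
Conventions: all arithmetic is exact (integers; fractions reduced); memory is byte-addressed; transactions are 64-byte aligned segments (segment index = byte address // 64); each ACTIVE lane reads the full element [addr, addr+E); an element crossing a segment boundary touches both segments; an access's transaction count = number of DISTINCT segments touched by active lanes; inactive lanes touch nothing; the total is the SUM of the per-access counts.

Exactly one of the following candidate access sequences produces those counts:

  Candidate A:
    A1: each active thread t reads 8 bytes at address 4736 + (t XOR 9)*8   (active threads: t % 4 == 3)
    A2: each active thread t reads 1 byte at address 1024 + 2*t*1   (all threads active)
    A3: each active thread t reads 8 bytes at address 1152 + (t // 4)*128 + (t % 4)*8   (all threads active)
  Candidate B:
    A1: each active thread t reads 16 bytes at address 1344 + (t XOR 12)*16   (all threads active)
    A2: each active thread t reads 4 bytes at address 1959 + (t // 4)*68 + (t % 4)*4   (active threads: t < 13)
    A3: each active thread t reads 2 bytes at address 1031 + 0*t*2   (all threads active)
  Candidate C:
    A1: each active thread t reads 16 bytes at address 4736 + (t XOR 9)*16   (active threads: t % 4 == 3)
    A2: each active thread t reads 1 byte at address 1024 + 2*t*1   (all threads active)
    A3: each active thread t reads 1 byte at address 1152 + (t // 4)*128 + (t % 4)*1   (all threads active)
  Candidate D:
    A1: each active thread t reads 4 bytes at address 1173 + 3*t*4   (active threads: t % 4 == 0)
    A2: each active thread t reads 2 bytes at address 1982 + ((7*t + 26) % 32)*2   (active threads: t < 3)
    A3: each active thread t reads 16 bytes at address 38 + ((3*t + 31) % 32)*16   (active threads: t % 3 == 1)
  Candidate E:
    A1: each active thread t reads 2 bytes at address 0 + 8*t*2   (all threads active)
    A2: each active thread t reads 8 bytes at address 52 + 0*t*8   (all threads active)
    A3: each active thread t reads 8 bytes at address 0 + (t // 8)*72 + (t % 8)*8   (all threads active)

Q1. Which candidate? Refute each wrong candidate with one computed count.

A: A1 gives 4 transactions, not 8
B: A2 gives 4 transactions, not 1
D: A1 gives 6 transactions, not 8
E: A3 gives 5 transactions, not 8
C: all counts match (8,1,8)

Answer: C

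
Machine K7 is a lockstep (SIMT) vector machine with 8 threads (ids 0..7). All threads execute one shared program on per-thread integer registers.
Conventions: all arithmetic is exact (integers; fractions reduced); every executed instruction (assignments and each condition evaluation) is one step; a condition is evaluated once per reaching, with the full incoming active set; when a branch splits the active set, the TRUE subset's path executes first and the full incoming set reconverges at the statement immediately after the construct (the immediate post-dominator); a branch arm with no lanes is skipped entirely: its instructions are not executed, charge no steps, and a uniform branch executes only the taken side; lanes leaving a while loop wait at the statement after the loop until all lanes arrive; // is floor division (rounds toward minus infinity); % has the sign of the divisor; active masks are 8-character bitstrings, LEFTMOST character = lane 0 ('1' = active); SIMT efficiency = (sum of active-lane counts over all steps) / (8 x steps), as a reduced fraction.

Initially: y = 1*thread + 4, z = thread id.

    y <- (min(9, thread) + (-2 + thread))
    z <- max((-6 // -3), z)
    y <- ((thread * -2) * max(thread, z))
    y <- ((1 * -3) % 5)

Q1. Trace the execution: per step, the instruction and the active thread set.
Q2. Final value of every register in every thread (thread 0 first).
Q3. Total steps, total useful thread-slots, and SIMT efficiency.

step 0: y <- (min(9, thread) + (-2 + thread)) 11111111
step 1: z <- max((-6 // -3), z)      11111111
step 2: y <- ((thread * -2) * max(thread, z)) 11111111
step 3: y <- ((1 * -3) % 5)          11111111

Answer: 4 steps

y: 2,2,2,2,2,2,2,2
z: 2,2,2,3,4,5,6,7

steps = 4; useful = 32; efficiency = 32/32 = 1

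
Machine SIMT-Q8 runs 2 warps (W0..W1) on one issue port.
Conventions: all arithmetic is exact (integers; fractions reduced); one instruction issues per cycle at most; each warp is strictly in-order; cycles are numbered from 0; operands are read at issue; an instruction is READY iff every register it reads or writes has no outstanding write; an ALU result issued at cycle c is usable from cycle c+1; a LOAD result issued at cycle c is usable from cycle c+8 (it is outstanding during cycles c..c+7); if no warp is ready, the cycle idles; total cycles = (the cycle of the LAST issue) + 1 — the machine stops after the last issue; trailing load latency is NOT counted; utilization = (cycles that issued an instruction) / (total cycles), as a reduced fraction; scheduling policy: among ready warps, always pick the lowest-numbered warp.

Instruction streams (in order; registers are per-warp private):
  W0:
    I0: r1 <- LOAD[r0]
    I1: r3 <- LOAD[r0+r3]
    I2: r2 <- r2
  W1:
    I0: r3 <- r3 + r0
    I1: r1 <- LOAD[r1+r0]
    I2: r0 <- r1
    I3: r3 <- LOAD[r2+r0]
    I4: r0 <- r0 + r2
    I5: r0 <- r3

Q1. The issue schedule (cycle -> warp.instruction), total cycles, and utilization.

cycle 0: W0.I0
cycle 1: W0.I1
cycle 2: W0.I2
cycle 3: W1.I0
cycle 4: W1.I1
cycle 5: idle
cycle 6: idle
cycle 7: idle
cycle 8: idle
cycle 9: idle
cycle 10: idle
cycle 11: idle
cycle 12: W1.I2
cycle 13: W1.I3
cycle 14: W1.I4
cycle 15: idle
cycle 16: idle
cycle 17: idle
cycle 18: idle
cycle 19: idle
cycle 20: idle
cycle 21: W1.I5

Answer: 22 cycles, utilization 9/22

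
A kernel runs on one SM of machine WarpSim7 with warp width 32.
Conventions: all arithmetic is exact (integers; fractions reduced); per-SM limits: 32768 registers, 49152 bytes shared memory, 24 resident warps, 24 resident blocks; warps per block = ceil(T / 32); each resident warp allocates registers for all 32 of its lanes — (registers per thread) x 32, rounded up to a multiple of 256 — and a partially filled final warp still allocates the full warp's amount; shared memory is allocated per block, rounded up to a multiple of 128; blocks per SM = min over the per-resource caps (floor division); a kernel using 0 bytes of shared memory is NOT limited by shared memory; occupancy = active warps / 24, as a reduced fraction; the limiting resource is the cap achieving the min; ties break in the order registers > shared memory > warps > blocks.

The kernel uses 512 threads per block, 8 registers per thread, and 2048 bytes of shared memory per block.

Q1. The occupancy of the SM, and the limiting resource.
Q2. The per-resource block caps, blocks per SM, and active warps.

Answer: occupancy 2/3, limited by warps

registers: 8 blocks
shared memory: 24 blocks
warps: 1 block
blocks: 24 blocks

Answer: 1 block, 16 active warps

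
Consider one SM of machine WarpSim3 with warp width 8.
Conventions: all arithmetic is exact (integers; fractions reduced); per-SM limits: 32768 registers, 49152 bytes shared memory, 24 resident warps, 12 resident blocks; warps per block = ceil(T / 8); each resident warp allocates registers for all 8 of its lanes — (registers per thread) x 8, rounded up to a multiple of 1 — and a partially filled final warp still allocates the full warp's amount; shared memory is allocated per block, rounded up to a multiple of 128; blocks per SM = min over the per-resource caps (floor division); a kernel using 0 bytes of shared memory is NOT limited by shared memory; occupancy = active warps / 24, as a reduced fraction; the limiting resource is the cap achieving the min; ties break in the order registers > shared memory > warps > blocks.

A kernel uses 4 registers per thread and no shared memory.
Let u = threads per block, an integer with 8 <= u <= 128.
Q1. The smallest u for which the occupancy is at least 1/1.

Answer: u = 9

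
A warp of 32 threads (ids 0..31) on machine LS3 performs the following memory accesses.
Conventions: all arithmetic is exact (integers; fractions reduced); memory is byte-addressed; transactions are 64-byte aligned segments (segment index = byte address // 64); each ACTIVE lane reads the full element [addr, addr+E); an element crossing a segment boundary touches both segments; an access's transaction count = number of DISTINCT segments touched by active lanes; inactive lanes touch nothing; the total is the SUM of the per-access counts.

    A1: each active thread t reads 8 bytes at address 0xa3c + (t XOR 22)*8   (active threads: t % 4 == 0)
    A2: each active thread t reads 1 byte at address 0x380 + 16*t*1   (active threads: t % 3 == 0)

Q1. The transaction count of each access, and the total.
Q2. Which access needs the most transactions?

A1: 4 transactions
A2: 8 transactions

Answer: 4,8; total 12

Answer: A2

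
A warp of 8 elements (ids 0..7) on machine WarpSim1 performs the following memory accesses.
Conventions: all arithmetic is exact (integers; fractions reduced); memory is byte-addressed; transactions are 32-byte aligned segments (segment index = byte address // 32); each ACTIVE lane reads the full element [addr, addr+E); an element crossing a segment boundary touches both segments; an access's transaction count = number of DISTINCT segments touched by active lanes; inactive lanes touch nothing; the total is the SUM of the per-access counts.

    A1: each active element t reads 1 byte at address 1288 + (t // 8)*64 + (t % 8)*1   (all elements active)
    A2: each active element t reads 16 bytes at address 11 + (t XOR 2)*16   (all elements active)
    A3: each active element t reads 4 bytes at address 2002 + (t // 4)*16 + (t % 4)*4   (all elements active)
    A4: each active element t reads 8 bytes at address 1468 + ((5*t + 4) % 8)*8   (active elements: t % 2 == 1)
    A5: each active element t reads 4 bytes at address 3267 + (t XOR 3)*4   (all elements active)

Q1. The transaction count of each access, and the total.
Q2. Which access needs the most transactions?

A1: 1 transaction
A2: 5 transactions
A3: 2 transactions
A4: 2 transactions
A5: 2 transactions

Answer: 1,5,2,2,2; total 12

Answer: A2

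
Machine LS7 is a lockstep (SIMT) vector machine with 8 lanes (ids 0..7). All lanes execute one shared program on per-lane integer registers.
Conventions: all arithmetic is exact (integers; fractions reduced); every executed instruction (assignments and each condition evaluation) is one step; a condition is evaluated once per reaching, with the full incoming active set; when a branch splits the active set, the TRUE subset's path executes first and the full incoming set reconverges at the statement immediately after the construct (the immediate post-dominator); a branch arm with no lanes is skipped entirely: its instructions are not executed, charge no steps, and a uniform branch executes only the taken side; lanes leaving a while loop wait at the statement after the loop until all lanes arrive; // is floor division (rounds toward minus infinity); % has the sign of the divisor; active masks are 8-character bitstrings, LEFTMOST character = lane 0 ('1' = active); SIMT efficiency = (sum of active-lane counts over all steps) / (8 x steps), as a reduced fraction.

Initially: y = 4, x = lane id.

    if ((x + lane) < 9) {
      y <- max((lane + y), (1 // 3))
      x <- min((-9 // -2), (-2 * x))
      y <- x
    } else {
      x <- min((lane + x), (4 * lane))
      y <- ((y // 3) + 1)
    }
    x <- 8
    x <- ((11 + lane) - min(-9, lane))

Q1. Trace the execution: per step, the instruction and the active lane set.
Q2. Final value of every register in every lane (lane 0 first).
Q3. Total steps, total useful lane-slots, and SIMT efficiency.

step 0: eval ((x + lane) < 9)        11111111
step 1: y <- max((lane + y), (1 // 3)) 11111000
step 2: x <- min((-9 // -2), (-2 * x)) 11111000
step 3: y <- x                       11111000
step 4: x <- min((lane + x), (4 * lane)) 00000111
step 5: y <- ((y // 3) + 1)          00000111
step 6: x <- 8                       11111111
step 7: x <- ((11 + lane) - min(-9, lane)) 11111111

Answer: 8 steps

y: 0,-2,-4,-6,-8,2,2,2
x: 20,21,22,23,24,25,26,27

steps = 8; useful = 45; efficiency = 45/64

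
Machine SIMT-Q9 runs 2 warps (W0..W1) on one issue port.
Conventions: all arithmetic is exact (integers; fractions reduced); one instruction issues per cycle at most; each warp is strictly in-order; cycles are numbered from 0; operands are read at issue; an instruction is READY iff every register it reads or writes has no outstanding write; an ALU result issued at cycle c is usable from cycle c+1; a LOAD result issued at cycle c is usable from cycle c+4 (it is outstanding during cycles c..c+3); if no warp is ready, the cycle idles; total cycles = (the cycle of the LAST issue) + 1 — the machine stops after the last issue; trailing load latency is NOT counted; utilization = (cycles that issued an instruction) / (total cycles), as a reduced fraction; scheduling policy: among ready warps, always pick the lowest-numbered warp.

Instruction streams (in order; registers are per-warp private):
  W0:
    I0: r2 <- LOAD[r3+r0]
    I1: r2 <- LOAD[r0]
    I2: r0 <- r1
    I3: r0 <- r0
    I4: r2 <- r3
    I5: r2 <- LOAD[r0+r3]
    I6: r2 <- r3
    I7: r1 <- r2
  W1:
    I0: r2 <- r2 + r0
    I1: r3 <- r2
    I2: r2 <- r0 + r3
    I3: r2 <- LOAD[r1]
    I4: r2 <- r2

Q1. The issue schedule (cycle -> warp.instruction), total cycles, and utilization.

cycle 0: W0.I0
cycle 1: W1.I0
cycle 2: W1.I1
cycle 3: W1.I2
cycle 4: W0.I1
cycle 5: W0.I2
cycle 6: W0.I3
cycle 7: W1.I3
cycle 8: W0.I4
cycle 9: W0.I5
cycle 10: idle
cycle 11: W1.I4
cycle 12: idle
cycle 13: W0.I6
cycle 14: W0.I7

Answer: 15 cycles, utilization 13/15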